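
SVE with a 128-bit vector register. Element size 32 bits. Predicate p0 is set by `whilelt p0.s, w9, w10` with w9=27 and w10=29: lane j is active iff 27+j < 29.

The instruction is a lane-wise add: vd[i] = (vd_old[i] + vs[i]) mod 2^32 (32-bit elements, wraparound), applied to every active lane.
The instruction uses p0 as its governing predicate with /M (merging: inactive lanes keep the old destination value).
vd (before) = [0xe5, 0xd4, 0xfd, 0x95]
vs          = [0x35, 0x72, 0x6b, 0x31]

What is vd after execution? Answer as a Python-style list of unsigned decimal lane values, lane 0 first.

128-bit reg / 32-bit elem → 4 lanes
active while 27+j < 29, i.e. j ∈ [0,2) capped at 4 ⇒ 2
lane  0: add(0xe5,0x35) ⇒ 0x11a
lane  1: add(0xd4,0x72) ⇒ 0x146
lane  2: tail/keep ⇒ 0xfd
lane  3: tail/keep ⇒ 0x95

vd = [282, 326, 253, 149]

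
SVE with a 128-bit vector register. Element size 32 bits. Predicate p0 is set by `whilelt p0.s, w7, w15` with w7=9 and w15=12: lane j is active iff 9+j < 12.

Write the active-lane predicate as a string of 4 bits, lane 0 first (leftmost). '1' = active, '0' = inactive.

predicate = 1110

128-bit reg / 32-bit elem → 4 lanes
active while 9+j < 12, i.e. j ∈ [0,3) capped at 4 ⇒ 3
bits (lane 0 leftmost): 1110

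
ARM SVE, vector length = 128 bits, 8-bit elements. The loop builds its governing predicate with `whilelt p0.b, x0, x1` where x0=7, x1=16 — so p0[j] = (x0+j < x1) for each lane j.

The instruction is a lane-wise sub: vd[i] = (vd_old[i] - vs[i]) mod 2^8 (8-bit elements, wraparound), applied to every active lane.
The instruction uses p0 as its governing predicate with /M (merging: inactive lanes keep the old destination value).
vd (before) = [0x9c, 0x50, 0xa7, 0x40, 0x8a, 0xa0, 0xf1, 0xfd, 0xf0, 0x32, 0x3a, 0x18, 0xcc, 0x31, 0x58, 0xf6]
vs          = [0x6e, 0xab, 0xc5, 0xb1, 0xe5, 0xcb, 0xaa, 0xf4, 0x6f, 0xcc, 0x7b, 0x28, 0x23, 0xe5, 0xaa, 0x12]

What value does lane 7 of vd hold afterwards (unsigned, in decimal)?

lane count: 128 div 8 = 16
active while 7+j < 16, i.e. j ∈ [0,9) capped at 16 ⇒ 9
lane  0: sub(0x9c,0x6e) ⇒ 0x2e
lane  1: sub(0x50,0xab) ⇒ 0xa5
lane  2: sub(0xa7,0xc5) ⇒ 0xe2
lane  3: sub(0x40,0xb1) ⇒ 0x8f
lane  4: sub(0x8a,0xe5) ⇒ 0xa5
lane  5: sub(0xa0,0xcb) ⇒ 0xd5
lane  6: sub(0xf1,0xaa) ⇒ 0x47
lane  7: sub(0xfd,0xf4) ⇒ 0x09
lane  8: sub(0xf0,0x6f) ⇒ 0x81
lane  9: tail/keep ⇒ 0x32
lane 10: tail/keep ⇒ 0x3a
lane 11: tail/keep ⇒ 0x18
lane 12: tail/keep ⇒ 0xcc
lane 13: tail/keep ⇒ 0x31
lane 14: tail/keep ⇒ 0x58
lane 15: tail/keep ⇒ 0xf6

vd[7] = 9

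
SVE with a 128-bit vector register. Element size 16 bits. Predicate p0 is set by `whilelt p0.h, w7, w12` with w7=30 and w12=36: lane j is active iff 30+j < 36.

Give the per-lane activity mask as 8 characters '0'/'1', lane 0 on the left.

lane count: 128 div 16 = 8
whilelt: lane j active iff 30+j < 36 → j < 6 → 6 active
bits (lane 0 leftmost): 11111100

predicate = 11111100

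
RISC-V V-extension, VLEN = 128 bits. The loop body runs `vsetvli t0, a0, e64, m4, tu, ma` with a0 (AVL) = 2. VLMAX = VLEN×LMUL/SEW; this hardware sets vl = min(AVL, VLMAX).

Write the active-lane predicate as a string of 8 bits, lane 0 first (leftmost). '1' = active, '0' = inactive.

predicate = 11000000

VLMAX = VLEN×LMUL/SEW = 128×4/64 = 8
vl = min(AVL, VLMAX) = min(2, 8) = 2
bits (lane 0 leftmost): 11000000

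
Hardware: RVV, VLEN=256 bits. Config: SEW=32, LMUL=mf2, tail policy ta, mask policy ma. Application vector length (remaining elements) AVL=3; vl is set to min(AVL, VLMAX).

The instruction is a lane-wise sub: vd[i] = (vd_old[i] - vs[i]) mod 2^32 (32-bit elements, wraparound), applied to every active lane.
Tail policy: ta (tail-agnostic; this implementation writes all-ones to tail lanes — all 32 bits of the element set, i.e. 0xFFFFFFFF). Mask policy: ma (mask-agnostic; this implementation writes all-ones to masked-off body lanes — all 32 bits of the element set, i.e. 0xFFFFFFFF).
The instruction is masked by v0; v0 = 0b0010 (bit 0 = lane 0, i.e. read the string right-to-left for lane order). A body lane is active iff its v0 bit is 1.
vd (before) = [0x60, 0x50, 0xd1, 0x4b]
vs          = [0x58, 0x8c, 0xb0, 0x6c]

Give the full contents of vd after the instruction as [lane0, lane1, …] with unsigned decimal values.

lanes per group: 256·1/2/32 = 4
vl ← min(3, 4) = 3
lane  0: mask-off/ones ⇒ 0xffffffff
lane  1: sub(0x50,0x8c) ⇒ 0xffffffc4
lane  2: mask-off/ones ⇒ 0xffffffff
lane  3: tail/ones ⇒ 0xffffffff

vd = [4294967295, 4294967236, 4294967295, 4294967295]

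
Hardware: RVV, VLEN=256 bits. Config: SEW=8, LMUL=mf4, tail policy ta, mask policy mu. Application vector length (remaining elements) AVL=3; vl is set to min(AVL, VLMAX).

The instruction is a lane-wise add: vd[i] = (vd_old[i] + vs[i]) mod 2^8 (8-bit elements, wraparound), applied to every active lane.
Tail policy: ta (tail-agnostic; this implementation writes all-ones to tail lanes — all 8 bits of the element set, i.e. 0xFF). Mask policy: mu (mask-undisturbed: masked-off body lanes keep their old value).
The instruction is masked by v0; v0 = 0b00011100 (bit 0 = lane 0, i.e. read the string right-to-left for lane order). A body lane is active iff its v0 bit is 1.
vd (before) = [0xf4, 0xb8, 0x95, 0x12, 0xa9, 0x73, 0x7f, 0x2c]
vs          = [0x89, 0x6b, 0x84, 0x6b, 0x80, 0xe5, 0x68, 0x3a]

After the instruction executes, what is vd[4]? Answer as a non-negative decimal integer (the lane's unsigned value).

vd[4] = 255

lanes per group: 256·1/4/8 = 8
vl = min(AVL, VLMAX) = min(3, 8) = 3
vd[0] mask-off/keep -> 0xf4
vd[1] mask-off/keep -> 0xb8
vd[2] add(0x95,0x84) -> 0x19
vd[3] tail/ones -> 0xff
vd[4] tail/ones -> 0xff
vd[5] tail/ones -> 0xff
vd[6] tail/ones -> 0xff
vd[7] tail/ones -> 0xff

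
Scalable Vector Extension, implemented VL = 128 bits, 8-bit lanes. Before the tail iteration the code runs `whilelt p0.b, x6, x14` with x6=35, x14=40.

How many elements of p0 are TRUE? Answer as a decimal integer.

lane count: 128 div 8 = 16
active while 35+j < 40, i.e. j ∈ [0,5) capped at 16 ⇒ 5

vl = 5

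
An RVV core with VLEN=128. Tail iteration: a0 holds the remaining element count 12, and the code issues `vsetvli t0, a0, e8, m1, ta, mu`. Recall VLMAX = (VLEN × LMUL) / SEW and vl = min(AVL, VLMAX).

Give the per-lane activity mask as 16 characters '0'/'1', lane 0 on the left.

VLMAX = (128 × 1) / 8 = 16 lanes
vl = min(AVL, VLMAX) = min(12, 16) = 12
bits (lane 0 leftmost): 1111111111110000

predicate = 1111111111110000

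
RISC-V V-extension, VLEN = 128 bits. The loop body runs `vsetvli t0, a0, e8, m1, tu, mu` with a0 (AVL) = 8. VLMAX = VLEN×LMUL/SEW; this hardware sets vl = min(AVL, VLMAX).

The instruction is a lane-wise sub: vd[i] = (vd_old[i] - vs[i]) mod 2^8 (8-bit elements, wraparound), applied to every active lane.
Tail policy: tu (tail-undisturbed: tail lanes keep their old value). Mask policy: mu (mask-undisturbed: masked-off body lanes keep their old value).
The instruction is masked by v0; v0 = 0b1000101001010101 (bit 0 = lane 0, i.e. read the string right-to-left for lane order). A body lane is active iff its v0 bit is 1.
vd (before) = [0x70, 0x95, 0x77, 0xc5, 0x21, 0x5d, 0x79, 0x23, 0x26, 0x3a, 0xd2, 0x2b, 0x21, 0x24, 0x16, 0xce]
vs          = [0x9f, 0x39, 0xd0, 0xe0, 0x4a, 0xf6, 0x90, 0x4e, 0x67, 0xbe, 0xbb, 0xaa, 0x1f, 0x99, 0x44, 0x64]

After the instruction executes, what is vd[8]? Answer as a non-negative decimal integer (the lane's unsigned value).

vd[8] = 38

VLMAX = VLEN×LMUL/SEW = 128×1/8 = 16
vl ← min(8, 16) = 8
lane  0: sub(0x70,0x9f) ⇒ 0xd1
lane  1: mask-off/keep ⇒ 0x95
lane  2: sub(0x77,0xd0) ⇒ 0xa7
lane  3: mask-off/keep ⇒ 0xc5
lane  4: sub(0x21,0x4a) ⇒ 0xd7
lane  5: mask-off/keep ⇒ 0x5d
lane  6: sub(0x79,0x90) ⇒ 0xe9
lane  7: mask-off/keep ⇒ 0x23
lane  8: tail/keep ⇒ 0x26
lane  9: tail/keep ⇒ 0x3a
lane 10: tail/keep ⇒ 0xd2
lane 11: tail/keep ⇒ 0x2b
lane 12: tail/keep ⇒ 0x21
lane 13: tail/keep ⇒ 0x24
lane 14: tail/keep ⇒ 0x16
lane 15: tail/keep ⇒ 0xce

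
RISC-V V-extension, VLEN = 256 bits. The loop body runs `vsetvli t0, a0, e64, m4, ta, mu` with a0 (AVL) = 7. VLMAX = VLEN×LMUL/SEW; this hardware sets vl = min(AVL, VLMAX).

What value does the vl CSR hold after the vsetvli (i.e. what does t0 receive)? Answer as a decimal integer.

vl = 7

lanes per group: 256·4/64 = 16
AVL=7 ≤ VLMAX=16, so vl = 7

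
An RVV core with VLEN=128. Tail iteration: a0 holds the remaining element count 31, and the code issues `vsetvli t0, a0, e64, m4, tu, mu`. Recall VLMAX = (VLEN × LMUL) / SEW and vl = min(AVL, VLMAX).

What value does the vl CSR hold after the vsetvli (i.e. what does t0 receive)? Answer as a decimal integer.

lanes per group: 128·4/64 = 8
vl = min(AVL, VLMAX) = min(31, 8) = 8

vl = 8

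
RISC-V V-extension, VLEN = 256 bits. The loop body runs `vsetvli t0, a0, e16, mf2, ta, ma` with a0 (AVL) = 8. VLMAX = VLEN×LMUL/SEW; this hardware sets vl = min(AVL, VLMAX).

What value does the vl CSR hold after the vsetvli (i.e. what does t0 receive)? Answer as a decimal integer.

vl = 8

VLMAX = (256 × 1/2) / 16 = 8 lanes
AVL=8 ≤ VLMAX=8, so vl = 8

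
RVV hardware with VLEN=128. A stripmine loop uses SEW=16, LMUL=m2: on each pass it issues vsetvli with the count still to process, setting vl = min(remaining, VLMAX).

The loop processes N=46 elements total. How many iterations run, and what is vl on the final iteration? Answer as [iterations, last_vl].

VLMAX = (128 × 2) / 16 = 16 lanes
N=46: ⌈46/16⌉ = 3 iters; last vl = 46 − 2×16 = 14

[iterations, last_vl] = [3, 14]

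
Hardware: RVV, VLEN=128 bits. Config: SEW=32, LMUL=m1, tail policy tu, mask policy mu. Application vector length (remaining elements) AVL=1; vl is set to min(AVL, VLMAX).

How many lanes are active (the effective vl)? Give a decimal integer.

lanes per group: 128·1/32 = 4
vl = min(AVL, VLMAX) = min(1, 4) = 1

vl = 1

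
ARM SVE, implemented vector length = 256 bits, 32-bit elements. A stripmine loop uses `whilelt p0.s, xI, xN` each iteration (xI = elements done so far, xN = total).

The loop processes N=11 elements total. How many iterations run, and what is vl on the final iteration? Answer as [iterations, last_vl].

[iterations, last_vl] = [2, 3]

register lanes = 256/32 = 8
iterations = ceil(11/8) = 2; final-pass vl = 3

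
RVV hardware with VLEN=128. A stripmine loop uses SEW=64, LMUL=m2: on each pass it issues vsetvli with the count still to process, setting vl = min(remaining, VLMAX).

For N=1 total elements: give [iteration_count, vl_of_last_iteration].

[iterations, last_vl] = [1, 1]

lanes per group: 128·2/64 = 4
N=1: ⌈1/4⌉ = 1 iters; last vl = 1 − 0×4 = 1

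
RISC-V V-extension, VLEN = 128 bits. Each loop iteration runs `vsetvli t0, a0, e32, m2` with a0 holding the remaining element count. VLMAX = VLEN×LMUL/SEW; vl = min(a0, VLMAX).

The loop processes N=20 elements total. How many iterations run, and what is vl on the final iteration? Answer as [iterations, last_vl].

VLMAX = (128 × 2) / 32 = 8 lanes
iterations = ceil(20/8) = 3; final-pass vl = 4

[iterations, last_vl] = [3, 4]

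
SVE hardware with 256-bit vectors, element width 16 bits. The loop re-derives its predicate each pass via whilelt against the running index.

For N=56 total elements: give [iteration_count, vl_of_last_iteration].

[iterations, last_vl] = [4, 8]

register lanes = 256/16 = 16
N=56: ⌈56/16⌉ = 4 iters; last vl = 56 − 3×16 = 8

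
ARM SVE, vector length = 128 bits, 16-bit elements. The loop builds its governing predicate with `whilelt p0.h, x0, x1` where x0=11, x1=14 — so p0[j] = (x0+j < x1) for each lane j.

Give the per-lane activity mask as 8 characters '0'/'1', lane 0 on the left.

predicate = 11100000

lane count: 128 div 16 = 8
active while 11+j < 14, i.e. j ∈ [0,3) capped at 8 ⇒ 3
bits (lane 0 leftmost): 11100000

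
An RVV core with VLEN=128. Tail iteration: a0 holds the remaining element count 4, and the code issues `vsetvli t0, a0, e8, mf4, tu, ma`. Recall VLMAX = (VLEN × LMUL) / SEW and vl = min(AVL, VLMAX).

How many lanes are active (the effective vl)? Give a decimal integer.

VLMAX = (128 × 1/4) / 8 = 4 lanes
vl ← min(4, 4) = 4

vl = 4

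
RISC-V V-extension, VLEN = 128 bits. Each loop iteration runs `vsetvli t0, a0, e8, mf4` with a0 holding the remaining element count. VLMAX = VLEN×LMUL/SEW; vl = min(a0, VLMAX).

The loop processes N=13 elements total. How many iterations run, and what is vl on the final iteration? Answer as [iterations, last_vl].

lanes per group: 128·1/4/8 = 4
13 elements at 4/iter → 4 passes, remainder 1 on the last

[iterations, last_vl] = [4, 1]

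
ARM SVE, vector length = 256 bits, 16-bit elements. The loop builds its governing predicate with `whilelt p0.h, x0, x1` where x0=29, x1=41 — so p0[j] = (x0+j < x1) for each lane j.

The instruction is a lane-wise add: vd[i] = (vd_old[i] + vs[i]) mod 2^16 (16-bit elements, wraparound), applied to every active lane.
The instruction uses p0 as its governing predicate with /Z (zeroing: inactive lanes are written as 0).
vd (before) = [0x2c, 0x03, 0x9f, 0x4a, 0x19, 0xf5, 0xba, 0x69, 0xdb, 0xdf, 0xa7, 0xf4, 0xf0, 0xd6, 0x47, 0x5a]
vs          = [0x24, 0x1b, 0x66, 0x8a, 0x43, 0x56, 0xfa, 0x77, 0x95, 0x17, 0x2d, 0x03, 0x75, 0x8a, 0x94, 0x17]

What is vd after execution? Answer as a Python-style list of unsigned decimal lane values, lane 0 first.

256-bit reg / 16-bit elem → 16 lanes
p0[j] = (29+j < 41); true for j=0..11 → 12 lanes set
lane  0: add(0x2c,0x24) ⇒ 0x50
lane  1: add(0x03,0x1b) ⇒ 0x1e
lane  2: add(0x9f,0x66) ⇒ 0x105
lane  3: add(0x4a,0x8a) ⇒ 0xd4
lane  4: add(0x19,0x43) ⇒ 0x5c
lane  5: add(0xf5,0x56) ⇒ 0x14b
lane  6: add(0xba,0xfa) ⇒ 0x1b4
lane  7: add(0x69,0x77) ⇒ 0xe0
lane  8: add(0xdb,0x95) ⇒ 0x170
lane  9: add(0xdf,0x17) ⇒ 0xf6
lane 10: add(0xa7,0x2d) ⇒ 0xd4
lane 11: add(0xf4,0x03) ⇒ 0xf7
lane 12: tail/zero ⇒ 0x00
lane 13: tail/zero ⇒ 0x00
lane 14: tail/zero ⇒ 0x00
lane 15: tail/zero ⇒ 0x00

vd = [80, 30, 261, 212, 92, 331, 436, 224, 368, 246, 212, 247, 0, 0, 0, 0]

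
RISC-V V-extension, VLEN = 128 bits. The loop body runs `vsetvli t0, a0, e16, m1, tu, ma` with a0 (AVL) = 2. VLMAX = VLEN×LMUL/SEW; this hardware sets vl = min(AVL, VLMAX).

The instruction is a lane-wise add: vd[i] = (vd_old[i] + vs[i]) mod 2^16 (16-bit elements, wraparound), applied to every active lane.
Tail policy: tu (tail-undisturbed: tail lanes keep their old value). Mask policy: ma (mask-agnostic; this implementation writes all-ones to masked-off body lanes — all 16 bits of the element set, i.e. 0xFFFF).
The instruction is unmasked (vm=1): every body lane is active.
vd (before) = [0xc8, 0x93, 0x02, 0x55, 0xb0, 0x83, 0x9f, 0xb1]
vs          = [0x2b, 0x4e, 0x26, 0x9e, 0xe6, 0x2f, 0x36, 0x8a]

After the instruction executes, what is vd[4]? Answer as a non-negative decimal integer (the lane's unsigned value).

VLMAX = VLEN×LMUL/SEW = 128×1/16 = 8
AVL=2 ≤ VLMAX=8, so vl = 2
  i=0: add(0xc8,0x2b) → 243
  i=1: add(0x93,0x4e) → 225
  i=2: tail/keep → 2
  i=3: tail/keep → 85
  i=4: tail/keep → 176
  i=5: tail/keep → 131
  i=6: tail/keep → 159
  i=7: tail/keep → 177

vd[4] = 176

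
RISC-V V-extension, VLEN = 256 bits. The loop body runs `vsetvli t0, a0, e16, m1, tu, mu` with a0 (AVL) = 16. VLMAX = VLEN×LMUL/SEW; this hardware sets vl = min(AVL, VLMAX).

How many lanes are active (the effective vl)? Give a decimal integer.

VLMAX = VLEN×LMUL/SEW = 256×1/16 = 16
vl ← min(16, 16) = 16

vl = 16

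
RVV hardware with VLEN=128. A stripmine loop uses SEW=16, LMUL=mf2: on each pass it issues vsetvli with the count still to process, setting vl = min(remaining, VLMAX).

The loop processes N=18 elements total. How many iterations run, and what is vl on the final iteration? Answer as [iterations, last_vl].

[iterations, last_vl] = [5, 2]

VLMAX = (128 × 1/2) / 16 = 4 lanes
18 elements at 4/iter → 5 passes, remainder 2 on the last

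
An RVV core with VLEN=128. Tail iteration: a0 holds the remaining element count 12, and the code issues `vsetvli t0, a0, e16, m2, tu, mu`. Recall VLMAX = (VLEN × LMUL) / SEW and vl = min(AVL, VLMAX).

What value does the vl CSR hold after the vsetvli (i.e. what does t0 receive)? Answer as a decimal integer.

vl = 12

VLMAX = (128 × 2) / 16 = 16 lanes
AVL=12 ≤ VLMAX=16, so vl = 12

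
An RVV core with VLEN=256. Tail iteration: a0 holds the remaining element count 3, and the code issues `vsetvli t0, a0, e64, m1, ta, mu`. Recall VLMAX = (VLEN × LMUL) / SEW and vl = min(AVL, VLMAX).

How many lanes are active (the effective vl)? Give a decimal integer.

lanes per group: 256·1/64 = 4
AVL=3 ≤ VLMAX=4, so vl = 3

vl = 3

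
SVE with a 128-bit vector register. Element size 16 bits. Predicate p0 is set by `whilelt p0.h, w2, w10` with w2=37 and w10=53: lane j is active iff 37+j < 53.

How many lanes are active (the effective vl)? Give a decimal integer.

register lanes = 128/16 = 8
whilelt: lane j active iff 37+j < 53 → j < 16 → 8 active

vl = 8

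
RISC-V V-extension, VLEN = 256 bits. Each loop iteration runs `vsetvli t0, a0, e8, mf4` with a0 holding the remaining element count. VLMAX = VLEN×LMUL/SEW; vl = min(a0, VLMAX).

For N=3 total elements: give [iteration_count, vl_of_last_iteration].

VLMAX = VLEN×LMUL/SEW = 256×1/4/8 = 8
3 elements at 8/iter → 1 passes, remainder 3 on the last

[iterations, last_vl] = [1, 3]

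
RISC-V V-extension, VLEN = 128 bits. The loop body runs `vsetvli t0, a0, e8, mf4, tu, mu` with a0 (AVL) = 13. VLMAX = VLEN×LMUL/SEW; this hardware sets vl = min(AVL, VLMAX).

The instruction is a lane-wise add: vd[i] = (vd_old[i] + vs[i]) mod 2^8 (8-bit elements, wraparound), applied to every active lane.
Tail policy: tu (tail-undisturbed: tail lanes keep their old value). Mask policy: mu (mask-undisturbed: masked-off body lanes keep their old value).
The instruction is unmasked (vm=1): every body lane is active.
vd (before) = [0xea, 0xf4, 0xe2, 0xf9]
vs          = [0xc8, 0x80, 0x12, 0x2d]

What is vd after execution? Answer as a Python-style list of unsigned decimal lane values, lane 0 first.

vd = [178, 116, 244, 38]

VLMAX = VLEN×LMUL/SEW = 128×1/4/8 = 4
vl ← min(13, 4) = 4
[0] add(0xea,0xc8) = 0xb2
[1] add(0xf4,0x80) = 0x74
[2] add(0xe2,0x12) = 0xf4
[3] add(0xf9,0x2d) = 0x26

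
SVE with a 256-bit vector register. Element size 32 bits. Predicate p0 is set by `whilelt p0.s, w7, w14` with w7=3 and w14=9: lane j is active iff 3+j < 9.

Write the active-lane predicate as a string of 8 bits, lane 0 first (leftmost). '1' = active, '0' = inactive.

register lanes = 256/32 = 8
active while 3+j < 9, i.e. j ∈ [0,6) capped at 8 ⇒ 6
bits (lane 0 leftmost): 11111100

predicate = 11111100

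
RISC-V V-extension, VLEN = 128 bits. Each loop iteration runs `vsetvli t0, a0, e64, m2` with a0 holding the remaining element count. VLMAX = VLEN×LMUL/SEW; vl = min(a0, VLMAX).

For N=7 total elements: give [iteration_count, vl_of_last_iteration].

[iterations, last_vl] = [2, 3]

lanes per group: 128·2/64 = 4
7 elements at 4/iter → 2 passes, remainder 3 on the last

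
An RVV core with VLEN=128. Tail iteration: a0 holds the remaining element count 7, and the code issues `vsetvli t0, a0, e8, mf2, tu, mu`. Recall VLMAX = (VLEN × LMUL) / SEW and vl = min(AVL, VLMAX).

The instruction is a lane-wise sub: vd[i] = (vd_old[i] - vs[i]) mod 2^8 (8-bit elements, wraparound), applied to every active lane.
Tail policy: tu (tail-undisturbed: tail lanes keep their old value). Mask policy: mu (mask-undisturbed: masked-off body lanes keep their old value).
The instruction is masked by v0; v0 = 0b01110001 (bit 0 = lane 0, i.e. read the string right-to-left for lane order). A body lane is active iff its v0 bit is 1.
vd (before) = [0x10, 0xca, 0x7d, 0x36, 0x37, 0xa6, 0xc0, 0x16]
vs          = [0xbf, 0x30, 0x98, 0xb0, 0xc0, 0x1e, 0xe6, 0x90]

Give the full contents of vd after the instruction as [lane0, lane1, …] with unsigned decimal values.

vd = [81, 202, 125, 54, 119, 136, 218, 22]

lanes per group: 128·1/2/8 = 8
vl = min(AVL, VLMAX) = min(7, 8) = 7
  i=0: sub(0x10,0xbf) → 81
  i=1: mask-off/keep → 202
  i=2: mask-off/keep → 125
  i=3: mask-off/keep → 54
  i=4: sub(0x37,0xc0) → 119
  i=5: sub(0xa6,0x1e) → 136
  i=6: sub(0xc0,0xe6) → 218
  i=7: tail/keep → 22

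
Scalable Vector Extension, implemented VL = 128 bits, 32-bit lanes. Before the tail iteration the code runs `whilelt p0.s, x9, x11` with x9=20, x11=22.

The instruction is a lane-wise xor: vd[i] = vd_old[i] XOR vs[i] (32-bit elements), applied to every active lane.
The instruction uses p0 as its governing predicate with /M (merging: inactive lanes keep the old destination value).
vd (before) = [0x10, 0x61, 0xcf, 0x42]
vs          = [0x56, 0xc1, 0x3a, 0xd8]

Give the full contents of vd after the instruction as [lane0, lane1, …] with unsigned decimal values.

vd = [70, 160, 207, 66]

lane count: 128 div 32 = 4
p0[j] = (20+j < 22); true for j=0..1 → 2 lanes set
vd[0] xor(0x10,0x56) -> 0x46
vd[1] xor(0x61,0xc1) -> 0xa0
vd[2] tail/keep -> 0xcf
vd[3] tail/keep -> 0x42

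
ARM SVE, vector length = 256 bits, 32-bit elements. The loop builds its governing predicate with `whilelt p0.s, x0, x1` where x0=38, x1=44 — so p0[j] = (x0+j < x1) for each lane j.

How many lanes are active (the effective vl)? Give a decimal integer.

lane count: 256 div 32 = 8
active while 38+j < 44, i.e. j ∈ [0,6) capped at 8 ⇒ 6

vl = 6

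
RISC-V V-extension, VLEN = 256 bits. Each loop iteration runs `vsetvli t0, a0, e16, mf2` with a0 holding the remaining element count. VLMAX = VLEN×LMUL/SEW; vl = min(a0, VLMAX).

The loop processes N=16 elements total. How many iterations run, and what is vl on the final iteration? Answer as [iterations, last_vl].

[iterations, last_vl] = [2, 8]

VLMAX = VLEN×LMUL/SEW = 256×1/2/16 = 8
iterations = ceil(16/8) = 2; final-pass vl = 8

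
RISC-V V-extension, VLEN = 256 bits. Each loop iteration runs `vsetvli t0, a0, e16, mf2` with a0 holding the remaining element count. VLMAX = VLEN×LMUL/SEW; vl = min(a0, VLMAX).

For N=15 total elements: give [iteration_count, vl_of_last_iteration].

lanes per group: 256·1/2/16 = 8
15 elements at 8/iter → 2 passes, remainder 7 on the last

[iterations, last_vl] = [2, 7]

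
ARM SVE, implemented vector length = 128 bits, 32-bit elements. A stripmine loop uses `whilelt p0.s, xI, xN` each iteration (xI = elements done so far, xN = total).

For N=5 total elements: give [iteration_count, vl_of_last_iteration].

128-bit reg / 32-bit elem → 4 lanes
N=5: ⌈5/4⌉ = 2 iters; last vl = 5 − 1×4 = 1

[iterations, last_vl] = [2, 1]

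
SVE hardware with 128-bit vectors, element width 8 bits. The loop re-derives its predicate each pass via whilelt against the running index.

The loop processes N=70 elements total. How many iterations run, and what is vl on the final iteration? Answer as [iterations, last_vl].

[iterations, last_vl] = [5, 6]

lane count: 128 div 8 = 16
70 elements at 16/iter → 5 passes, remainder 6 on the last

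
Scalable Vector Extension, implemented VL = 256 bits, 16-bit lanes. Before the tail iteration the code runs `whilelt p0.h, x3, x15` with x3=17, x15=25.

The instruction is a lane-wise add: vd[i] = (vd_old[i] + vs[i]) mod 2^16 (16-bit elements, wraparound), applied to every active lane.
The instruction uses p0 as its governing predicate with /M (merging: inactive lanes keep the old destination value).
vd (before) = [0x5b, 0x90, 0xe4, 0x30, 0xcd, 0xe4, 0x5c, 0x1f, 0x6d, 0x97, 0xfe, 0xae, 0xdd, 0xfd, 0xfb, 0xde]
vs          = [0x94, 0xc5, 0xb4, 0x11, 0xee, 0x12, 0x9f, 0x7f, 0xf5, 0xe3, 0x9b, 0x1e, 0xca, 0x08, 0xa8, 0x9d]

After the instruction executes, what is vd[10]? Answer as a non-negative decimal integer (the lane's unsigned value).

vd[10] = 254

register lanes = 256/16 = 16
p0[j] = (17+j < 25); true for j=0..7 → 8 lanes set
lane  0: add(0x5b,0x94) ⇒ 0xef
lane  1: add(0x90,0xc5) ⇒ 0x155
lane  2: add(0xe4,0xb4) ⇒ 0x198
lane  3: add(0x30,0x11) ⇒ 0x41
lane  4: add(0xcd,0xee) ⇒ 0x1bb
lane  5: add(0xe4,0x12) ⇒ 0xf6
lane  6: add(0x5c,0x9f) ⇒ 0xfb
lane  7: add(0x1f,0x7f) ⇒ 0x9e
lane  8: tail/keep ⇒ 0x6d
lane  9: tail/keep ⇒ 0x97
lane 10: tail/keep ⇒ 0xfe
lane 11: tail/keep ⇒ 0xae
lane 12: tail/keep ⇒ 0xdd
lane 13: tail/keep ⇒ 0xfd
lane 14: tail/keep ⇒ 0xfb
lane 15: tail/keep ⇒ 0xde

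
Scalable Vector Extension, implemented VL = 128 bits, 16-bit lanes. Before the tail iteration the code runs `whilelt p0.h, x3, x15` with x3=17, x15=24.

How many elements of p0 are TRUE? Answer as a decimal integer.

lane count: 128 div 16 = 8
active while 17+j < 24, i.e. j ∈ [0,7) capped at 8 ⇒ 7

vl = 7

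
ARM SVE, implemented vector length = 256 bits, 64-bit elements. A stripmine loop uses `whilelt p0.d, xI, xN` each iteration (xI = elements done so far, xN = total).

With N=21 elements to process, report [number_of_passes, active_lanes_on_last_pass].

lane count: 256 div 64 = 4
N=21: ⌈21/4⌉ = 6 iters; last vl = 21 − 5×4 = 1

[iterations, last_vl] = [6, 1]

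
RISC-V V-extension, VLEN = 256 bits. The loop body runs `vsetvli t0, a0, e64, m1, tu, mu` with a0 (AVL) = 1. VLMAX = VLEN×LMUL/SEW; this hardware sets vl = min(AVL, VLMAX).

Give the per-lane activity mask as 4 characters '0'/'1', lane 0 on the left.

lanes per group: 256·1/64 = 4
vl ← min(1, 4) = 1
bits (lane 0 leftmost): 1000

predicate = 1000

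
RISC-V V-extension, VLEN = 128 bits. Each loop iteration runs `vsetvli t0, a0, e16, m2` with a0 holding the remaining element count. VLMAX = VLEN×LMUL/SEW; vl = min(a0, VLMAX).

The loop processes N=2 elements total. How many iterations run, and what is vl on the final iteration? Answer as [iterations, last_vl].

lanes per group: 128·2/16 = 16
N=2: ⌈2/16⌉ = 1 iters; last vl = 2 − 0×16 = 2

[iterations, last_vl] = [1, 2]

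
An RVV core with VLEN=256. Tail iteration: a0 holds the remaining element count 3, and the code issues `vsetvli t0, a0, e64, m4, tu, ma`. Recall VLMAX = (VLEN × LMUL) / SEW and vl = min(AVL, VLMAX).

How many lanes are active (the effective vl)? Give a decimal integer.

lanes per group: 256·4/64 = 16
vl ← min(3, 16) = 3

vl = 3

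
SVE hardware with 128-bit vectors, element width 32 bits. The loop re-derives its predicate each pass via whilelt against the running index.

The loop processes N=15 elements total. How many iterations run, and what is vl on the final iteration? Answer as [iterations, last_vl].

[iterations, last_vl] = [4, 3]

128-bit reg / 32-bit elem → 4 lanes
iterations = ceil(15/4) = 4; final-pass vl = 3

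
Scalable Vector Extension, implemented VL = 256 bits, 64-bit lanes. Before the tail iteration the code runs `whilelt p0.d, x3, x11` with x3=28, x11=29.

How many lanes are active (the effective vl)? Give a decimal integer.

vl = 1

register lanes = 256/64 = 4
p0[j] = (28+j < 29); true for j=0..0 → 1 lanes set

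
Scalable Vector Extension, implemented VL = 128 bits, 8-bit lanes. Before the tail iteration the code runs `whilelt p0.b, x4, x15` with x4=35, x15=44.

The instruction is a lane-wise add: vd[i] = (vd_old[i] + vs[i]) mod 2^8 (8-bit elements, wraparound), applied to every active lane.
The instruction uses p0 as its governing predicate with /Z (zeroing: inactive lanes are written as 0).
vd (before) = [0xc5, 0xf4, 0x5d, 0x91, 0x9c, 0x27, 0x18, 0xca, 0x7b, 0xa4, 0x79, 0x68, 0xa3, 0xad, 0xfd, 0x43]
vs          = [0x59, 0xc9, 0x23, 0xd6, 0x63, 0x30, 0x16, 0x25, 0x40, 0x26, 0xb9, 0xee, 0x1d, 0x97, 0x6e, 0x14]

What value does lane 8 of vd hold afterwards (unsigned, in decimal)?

vd[8] = 187

lane count: 128 div 8 = 16
active while 35+j < 44, i.e. j ∈ [0,9) capped at 16 ⇒ 9
  i=0: add(0xc5,0x59) → 30
  i=1: add(0xf4,0xc9) → 189
  i=2: add(0x5d,0x23) → 128
  i=3: add(0x91,0xd6) → 103
  i=4: add(0x9c,0x63) → 255
  i=5: add(0x27,0x30) → 87
  i=6: add(0x18,0x16) → 46
  i=7: add(0xca,0x25) → 239
  i=8: add(0x7b,0x40) → 187
  i=9: tail/zero → 0
  i=10: tail/zero → 0
  i=11: tail/zero → 0
  i=12: tail/zero → 0
  i=13: tail/zero → 0
  i=14: tail/zero → 0
  i=15: tail/zero → 0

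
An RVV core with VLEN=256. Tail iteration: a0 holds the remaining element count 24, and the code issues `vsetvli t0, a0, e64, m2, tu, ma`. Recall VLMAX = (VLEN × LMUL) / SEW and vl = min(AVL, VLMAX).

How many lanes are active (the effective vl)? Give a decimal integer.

VLMAX = (256 × 2) / 64 = 8 lanes
vl = min(AVL, VLMAX) = min(24, 8) = 8

vl = 8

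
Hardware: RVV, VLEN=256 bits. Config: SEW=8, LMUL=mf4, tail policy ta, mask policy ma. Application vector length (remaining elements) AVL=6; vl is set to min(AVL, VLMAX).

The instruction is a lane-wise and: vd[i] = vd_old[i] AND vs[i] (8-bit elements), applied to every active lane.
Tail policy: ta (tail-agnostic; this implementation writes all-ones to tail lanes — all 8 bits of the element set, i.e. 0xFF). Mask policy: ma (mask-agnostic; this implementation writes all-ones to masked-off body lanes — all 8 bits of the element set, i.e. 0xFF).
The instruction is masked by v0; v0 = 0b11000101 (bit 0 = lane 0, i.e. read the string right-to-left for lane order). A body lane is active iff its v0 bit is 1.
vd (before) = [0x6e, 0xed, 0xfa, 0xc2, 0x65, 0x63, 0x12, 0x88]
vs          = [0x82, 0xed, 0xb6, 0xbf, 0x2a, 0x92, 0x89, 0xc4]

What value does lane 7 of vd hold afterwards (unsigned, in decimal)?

VLMAX = VLEN×LMUL/SEW = 256×1/4/8 = 8
vl ← min(6, 8) = 6
lane  0: and(0x6e,0x82) ⇒ 0x02
lane  1: mask-off/ones ⇒ 0xff
lane  2: and(0xfa,0xb6) ⇒ 0xb2
lane  3: mask-off/ones ⇒ 0xff
lane  4: mask-off/ones ⇒ 0xff
lane  5: mask-off/ones ⇒ 0xff
lane  6: tail/ones ⇒ 0xff
lane  7: tail/ones ⇒ 0xff

vd[7] = 255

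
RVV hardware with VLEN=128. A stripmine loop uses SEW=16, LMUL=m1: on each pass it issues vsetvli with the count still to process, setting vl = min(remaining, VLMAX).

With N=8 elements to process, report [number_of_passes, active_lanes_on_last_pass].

[iterations, last_vl] = [1, 8]

VLMAX = VLEN×LMUL/SEW = 128×1/16 = 8
N=8: ⌈8/8⌉ = 1 iters; last vl = 8 − 0×8 = 8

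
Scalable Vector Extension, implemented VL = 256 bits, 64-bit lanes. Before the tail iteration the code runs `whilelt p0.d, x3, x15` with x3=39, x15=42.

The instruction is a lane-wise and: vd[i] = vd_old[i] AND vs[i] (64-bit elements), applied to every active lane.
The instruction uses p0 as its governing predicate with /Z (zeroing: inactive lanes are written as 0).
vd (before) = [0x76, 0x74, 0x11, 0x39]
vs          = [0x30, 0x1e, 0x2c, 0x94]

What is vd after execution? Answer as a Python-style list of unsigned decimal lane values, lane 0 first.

vd = [48, 20, 0, 0]

register lanes = 256/64 = 4
whilelt: lane j active iff 39+j < 42 → j < 3 → 3 active
[0] and(0x76,0x30) = 0x30
[1] and(0x74,0x1e) = 0x14
[2] and(0x11,0x2c) = 0x00
[3] tail/zero = 0x00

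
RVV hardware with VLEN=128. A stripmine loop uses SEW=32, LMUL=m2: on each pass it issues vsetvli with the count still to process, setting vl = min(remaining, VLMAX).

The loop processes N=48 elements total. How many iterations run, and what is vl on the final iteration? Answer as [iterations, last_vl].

VLMAX = (128 × 2) / 32 = 8 lanes
48 elements at 8/iter → 6 passes, remainder 8 on the last

[iterations, last_vl] = [6, 8]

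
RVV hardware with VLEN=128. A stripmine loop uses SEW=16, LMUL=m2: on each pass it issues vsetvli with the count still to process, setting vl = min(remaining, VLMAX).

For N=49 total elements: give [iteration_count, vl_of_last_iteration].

lanes per group: 128·2/16 = 16
iterations = ceil(49/16) = 4; final-pass vl = 1

[iterations, last_vl] = [4, 1]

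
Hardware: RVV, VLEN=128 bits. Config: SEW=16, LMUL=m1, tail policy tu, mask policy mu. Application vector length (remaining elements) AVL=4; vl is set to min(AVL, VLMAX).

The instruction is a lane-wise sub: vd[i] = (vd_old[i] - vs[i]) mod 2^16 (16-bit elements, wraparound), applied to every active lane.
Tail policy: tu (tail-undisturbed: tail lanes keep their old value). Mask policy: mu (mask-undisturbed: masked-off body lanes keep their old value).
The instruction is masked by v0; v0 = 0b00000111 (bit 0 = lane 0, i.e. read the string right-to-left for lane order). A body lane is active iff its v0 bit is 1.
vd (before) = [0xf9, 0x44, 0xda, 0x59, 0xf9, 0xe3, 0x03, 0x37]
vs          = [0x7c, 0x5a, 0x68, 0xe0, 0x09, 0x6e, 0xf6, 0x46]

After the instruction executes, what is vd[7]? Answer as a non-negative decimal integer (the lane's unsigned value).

VLMAX = VLEN×LMUL/SEW = 128×1/16 = 8
vl ← min(4, 8) = 4
  i=0: sub(0xf9,0x7c) → 125
  i=1: sub(0x44,0x5a) → 65514
  i=2: sub(0xda,0x68) → 114
  i=3: mask-off/keep → 89
  i=4: tail/keep → 249
  i=5: tail/keep → 227
  i=6: tail/keep → 3
  i=7: tail/keep → 55

vd[7] = 55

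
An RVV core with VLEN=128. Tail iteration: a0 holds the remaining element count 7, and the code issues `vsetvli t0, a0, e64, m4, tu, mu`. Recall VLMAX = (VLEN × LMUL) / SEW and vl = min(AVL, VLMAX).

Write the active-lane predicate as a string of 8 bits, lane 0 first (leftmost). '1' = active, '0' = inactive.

predicate = 11111110

lanes per group: 128·4/64 = 8
vl = min(AVL, VLMAX) = min(7, 8) = 7
bits (lane 0 leftmost): 11111110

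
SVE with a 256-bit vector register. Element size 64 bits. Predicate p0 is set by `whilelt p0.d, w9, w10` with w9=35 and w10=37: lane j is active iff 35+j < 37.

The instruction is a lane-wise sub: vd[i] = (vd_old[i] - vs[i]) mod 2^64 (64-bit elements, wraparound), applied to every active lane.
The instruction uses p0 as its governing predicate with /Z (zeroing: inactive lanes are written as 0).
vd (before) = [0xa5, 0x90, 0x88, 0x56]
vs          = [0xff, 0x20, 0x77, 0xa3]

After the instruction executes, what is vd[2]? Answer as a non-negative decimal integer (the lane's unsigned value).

vd[2] = 0

256-bit reg / 64-bit elem → 4 lanes
p0[j] = (35+j < 37); true for j=0..1 → 2 lanes set
[0] sub(0xa5,0xff) = 0xffffffffffffffa6
[1] sub(0x90,0x20) = 0x70
[2] tail/zero = 0x00
[3] tail/zero = 0x00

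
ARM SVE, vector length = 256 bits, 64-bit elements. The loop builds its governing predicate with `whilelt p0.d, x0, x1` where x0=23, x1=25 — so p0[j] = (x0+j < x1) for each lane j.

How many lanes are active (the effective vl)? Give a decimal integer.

register lanes = 256/64 = 4
p0[j] = (23+j < 25); true for j=0..1 → 2 lanes set

vl = 2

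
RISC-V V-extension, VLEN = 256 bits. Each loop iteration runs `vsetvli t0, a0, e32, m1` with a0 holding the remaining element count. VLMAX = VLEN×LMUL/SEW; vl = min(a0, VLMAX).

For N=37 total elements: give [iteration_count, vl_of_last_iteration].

[iterations, last_vl] = [5, 5]

VLMAX = (256 × 1) / 32 = 8 lanes
iterations = ceil(37/8) = 5; final-pass vl = 5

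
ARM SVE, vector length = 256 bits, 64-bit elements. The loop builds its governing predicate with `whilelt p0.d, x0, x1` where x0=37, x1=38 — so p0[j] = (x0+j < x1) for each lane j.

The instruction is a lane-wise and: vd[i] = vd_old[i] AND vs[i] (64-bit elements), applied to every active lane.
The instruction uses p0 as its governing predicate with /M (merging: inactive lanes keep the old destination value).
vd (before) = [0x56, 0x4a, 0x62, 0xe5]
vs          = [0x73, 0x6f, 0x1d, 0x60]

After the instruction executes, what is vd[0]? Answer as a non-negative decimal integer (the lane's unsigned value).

256-bit reg / 64-bit elem → 4 lanes
p0[j] = (37+j < 38); true for j=0..0 → 1 lanes set
[0] and(0x56,0x73) = 0x52
[1] tail/keep = 0x4a
[2] tail/keep = 0x62
[3] tail/keep = 0xe5

vd[0] = 82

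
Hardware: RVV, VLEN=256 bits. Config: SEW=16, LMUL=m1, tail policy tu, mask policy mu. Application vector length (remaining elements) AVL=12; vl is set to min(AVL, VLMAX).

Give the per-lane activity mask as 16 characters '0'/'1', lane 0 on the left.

predicate = 1111111111110000

lanes per group: 256·1/16 = 16
vl = min(AVL, VLMAX) = min(12, 16) = 12
bits (lane 0 leftmost): 1111111111110000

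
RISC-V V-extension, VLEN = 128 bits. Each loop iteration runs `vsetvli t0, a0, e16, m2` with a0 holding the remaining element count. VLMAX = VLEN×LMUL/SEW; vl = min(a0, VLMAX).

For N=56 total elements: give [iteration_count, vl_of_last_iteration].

[iterations, last_vl] = [4, 8]

VLMAX = (128 × 2) / 16 = 16 lanes
56 elements at 16/iter → 4 passes, remainder 8 on the last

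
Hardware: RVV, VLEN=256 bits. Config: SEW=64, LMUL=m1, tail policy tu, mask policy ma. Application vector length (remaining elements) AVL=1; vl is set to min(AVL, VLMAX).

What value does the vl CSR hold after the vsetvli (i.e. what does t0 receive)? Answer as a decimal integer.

lanes per group: 256·1/64 = 4
AVL=1 ≤ VLMAX=4, so vl = 1

vl = 1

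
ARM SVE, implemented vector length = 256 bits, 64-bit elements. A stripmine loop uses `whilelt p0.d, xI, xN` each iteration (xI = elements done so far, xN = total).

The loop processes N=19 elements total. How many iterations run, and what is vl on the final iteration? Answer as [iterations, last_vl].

register lanes = 256/64 = 4
N=19: ⌈19/4⌉ = 5 iters; last vl = 19 − 4×4 = 3

[iterations, last_vl] = [5, 3]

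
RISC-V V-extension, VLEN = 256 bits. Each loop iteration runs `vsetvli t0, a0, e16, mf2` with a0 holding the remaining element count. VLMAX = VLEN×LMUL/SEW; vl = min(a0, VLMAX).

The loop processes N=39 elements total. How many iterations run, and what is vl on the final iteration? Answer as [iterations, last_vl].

VLMAX = (256 × 1/2) / 16 = 8 lanes
39 elements at 8/iter → 5 passes, remainder 7 on the last

[iterations, last_vl] = [5, 7]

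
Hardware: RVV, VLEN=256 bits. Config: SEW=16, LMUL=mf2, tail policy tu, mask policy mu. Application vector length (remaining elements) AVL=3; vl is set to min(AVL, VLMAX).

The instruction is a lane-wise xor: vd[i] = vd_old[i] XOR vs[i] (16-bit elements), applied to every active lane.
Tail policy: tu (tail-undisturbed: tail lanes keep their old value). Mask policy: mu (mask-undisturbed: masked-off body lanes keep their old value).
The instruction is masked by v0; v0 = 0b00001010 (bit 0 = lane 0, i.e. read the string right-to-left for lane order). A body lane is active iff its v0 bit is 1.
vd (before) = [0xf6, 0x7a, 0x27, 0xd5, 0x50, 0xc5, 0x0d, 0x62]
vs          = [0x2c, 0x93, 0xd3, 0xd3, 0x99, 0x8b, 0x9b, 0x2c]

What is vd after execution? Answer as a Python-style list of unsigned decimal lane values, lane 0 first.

VLMAX = VLEN×LMUL/SEW = 256×1/2/16 = 8
AVL=3 ≤ VLMAX=8, so vl = 3
  i=0: mask-off/keep → 246
  i=1: xor(0x7a,0x93) → 233
  i=2: mask-off/keep → 39
  i=3: tail/keep → 213
  i=4: tail/keep → 80
  i=5: tail/keep → 197
  i=6: tail/keep → 13
  i=7: tail/keep → 98

vd = [246, 233, 39, 213, 80, 197, 13, 98]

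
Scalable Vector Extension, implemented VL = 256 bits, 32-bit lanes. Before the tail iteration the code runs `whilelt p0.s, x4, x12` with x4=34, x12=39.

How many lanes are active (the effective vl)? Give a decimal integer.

vl = 5

register lanes = 256/32 = 8
whilelt: lane j active iff 34+j < 39 → j < 5 → 5 active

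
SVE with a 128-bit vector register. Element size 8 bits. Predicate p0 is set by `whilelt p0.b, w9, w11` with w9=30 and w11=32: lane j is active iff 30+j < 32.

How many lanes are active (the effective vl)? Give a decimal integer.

register lanes = 128/8 = 16
whilelt: lane j active iff 30+j < 32 → j < 2 → 2 active

vl = 2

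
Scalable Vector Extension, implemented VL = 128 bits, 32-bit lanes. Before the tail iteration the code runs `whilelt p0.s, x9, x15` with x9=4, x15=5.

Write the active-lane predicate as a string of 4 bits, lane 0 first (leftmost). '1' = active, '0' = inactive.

predicate = 1000

register lanes = 128/32 = 4
active while 4+j < 5, i.e. j ∈ [0,1) capped at 4 ⇒ 1
bits (lane 0 leftmost): 1000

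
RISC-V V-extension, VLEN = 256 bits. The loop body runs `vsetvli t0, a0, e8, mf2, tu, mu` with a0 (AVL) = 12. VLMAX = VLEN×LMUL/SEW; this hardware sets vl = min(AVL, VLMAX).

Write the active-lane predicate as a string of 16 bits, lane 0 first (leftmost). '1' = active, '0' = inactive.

predicate = 1111111111110000

lanes per group: 256·1/2/8 = 16
vl = min(AVL, VLMAX) = min(12, 16) = 12
bits (lane 0 leftmost): 1111111111110000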